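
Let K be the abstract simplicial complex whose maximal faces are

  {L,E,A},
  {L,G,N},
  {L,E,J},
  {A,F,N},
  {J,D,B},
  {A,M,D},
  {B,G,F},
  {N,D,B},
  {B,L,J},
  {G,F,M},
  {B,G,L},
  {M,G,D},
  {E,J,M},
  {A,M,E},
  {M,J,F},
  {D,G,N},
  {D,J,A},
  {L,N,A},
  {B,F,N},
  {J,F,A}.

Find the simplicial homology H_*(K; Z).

K has 10 vertices, 30 edges, 20 triangles.
rank ∂_0 = 0, rank ∂_1 = 9 ⇒ b_0 = 10 − 0 − 9 = 1; all invariant factors of ∂_1 are 1 so no torsion. So H_0 = Z.
rank ∂_1 = 9, rank ∂_2 = 20 ⇒ b_1 = 30 − 9 − 20 = 1; ∂_2 has invariant factor(s) [2] giving torsion. So H_1 = Z ⊕ Z/2Z.
rank ∂_2 = 20, rank ∂_3 = 0 ⇒ b_2 = 20 − 20 − 0 = 0. So H_2 = 0.

H_0 ≅ Z,  H_1 ≅ Z ⊕ Z/2Z,  H_2 = 0.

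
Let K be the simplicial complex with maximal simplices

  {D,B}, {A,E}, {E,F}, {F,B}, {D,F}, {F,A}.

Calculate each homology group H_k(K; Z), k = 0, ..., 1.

H_0 = Z,  H_1 = Z^2.

Take the total order A < B < D < E < F on the vertex set. Then K (dimension 1) consists of the simplices:

  0-simplices (5): A, B, D, E, F
  1-simplices (6): AE, AF, BD, BF, DF, EF

so the chain groups are C_0 ≅ Z^5, C_1 ≅ Z^6.

The boundary map ∂_1: C_1 → C_0 maps an edge to its endpoints' difference, ∂[p,q] = q − p.
As a 5×6 matrix over Z this has rank 4, with invariant factors (1,1,1,1).

From H_k ≅ ker(∂_k) / im(∂_{k+1}) we obtain:

  H_0: rank C_0 − rank ∂_1 = 5 − 4 = 1, and the invariant factors of ∂_1 are all 1, so H_0 ≅ Z.
  H_1: rank ker ∂_1 − rank ∂_2 = (6 − 4) − 0 = 2, and there is no ∂_2, so H_1 ≅ Z^2.

As a check, the Euler characteristic is 5 − 6 = -1, which agrees with 1 − 2 = -1.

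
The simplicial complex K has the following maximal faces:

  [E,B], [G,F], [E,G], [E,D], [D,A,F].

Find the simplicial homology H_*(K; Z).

H_0 ≅ Z,  H_1 ≅ Z,  H_2 = 0.

Order the vertices as A < B < D < E < F < G. Listing each simplex with vertices in this order, K has dimension 2 with simplices:

  0-simplices (6): A, B, D, E, F, G
  1-simplices (7): AD, AF, BE, DE, DF, EG, FG
  2-simplices (1): ADF

Hence C_0 ≅ Z^6, C_1 ≅ Z^7, C_2 ≅ Z^1.

Boundary ∂_1: C_1 → C_0 sends each edge [p,q] (with p < q) to q − p.
As a 6×7 matrix over Z this has rank 5, with invariant factors (1,1,1,1,1).

Boundary ∂_2: C_2 → C_1 sends each 2-simplex [p,q,r] to [q,r] − [p,r] + [p,q]. For instance
  ∂ADF = DF − AF + AD.
This gives a 7×1 integer matrix of rank 1; reducing to Smith normal form yields diagonal entries (1).

Now H_k = ker ∂_k / im ∂_{k+1}, so:

  H_0: rank C_0 − rank ∂_1 = 6 − 5 = 1, and the invariant factors of ∂_1 are all 1, so H_0 ≅ Z.
  H_1: rank ker ∂_1 − rank ∂_2 = (7 − 5) − 1 = 1, and the invariant factors of ∂_2 are all 1, so H_1 ≅ Z.
  H_2: rank ker ∂_2 − rank ∂_3 = (1 − 1) − 0 = 0, and there is no ∂_3, so H_2 ≅ 0.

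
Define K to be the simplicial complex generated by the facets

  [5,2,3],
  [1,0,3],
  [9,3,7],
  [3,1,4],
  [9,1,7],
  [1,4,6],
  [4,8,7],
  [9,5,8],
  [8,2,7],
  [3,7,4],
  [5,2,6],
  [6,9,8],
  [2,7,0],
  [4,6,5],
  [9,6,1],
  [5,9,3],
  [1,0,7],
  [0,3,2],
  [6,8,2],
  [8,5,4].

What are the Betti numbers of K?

b_0 = 1, b_1 = 1, b_2 = 0.

Fix the vertex order 0 < 1 < 2 < 3 < 4 < 5 < 6 < 7 < 8 < 9 and write every simplex with vertices in increasing order. Then dim K = 2 and the simplices of K are:

  0-simplices (10): [0], [1], [2], [3], [4], [5], [6], [7], [8], [9]
  1-simplices (30): (30 of them)
  2-simplices (20): (20 of them)

giving chain groups C_0 ≅ Z^10, C_1 ≅ Z^30, C_2 ≅ Z^20.

Boundary ∂_1: C_1 → C_0 is given by ∂[p,q] = [q] − [p]. For instance
  ∂[4,5] = [5] − [4].
As a 10×30 matrix over Z this has rank 9, with invariant factors (1,1,1,1,1,1,1,1,1).

The boundary map ∂_2: C_2 → C_1 sends each 2-simplex [p,q,r] to [q,r] − [p,r] + [p,q]. For instance
  ∂[3,5,9] = [5,9] − [3,9] + [3,5],
  ∂[0,2,3] = [2,3] − [0,3] + [0,2].
This gives a 30×20 integer matrix of rank 20; reducing to Smith normal form yields diagonal entries (1,1,1,1,1,1,1,1,1,1,1,1,1,1,1,1,1,1,1,2).

From H_k ≅ ker(∂_k) / im(∂_{k+1}) we obtain:

  H_0: rank C_0 − rank ∂_1 = 10 − 9 = 1, and the invariant factors of ∂_1 are all 1, so H_0 ≅ Z.
  H_1: rank ker ∂_1 − rank ∂_2 = (30 − 9) − 20 = 1, and ∂_2 has invariant factor 2 > 1, so H_1 ≅ Z ⊕ Z/2Z.
  H_2: rank ker ∂_2 − rank ∂_3 = (20 − 20) − 0 = 0, and there is no ∂_3, so H_2 ≅ 0.

As a check, the Euler characteristic is 10 − 30 + 20 = 0, which agrees with 1 − 1 + 0 = 0.

Hence the Betti numbers are b_0 = 1, b_1 = 1, b_2 = 0.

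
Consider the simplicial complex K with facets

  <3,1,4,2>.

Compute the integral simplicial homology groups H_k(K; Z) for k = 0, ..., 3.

H_0 = Z,  H_1 = 0,  H_2 = 0,  H_3 = 0.

Fix the vertex order 1 < 2 < 3 < 4 and write every simplex with vertices in increasing order. Then dim K = 3 and the simplices of K are:

  0-simplices (4): [1], [2], [3], [4]
  1-simplices (6): [1,2], [1,3], [1,4], [2,3], [2,4], [3,4]
  2-simplices (4): [1,2,3], [1,2,4], [1,3,4], [2,3,4]
  3-simplices (1): [1,2,3,4]

giving chain groups C_0 ≅ Z^4, C_1 ≅ Z^6, C_2 ≅ Z^4, C_3 ≅ Z^1.

∂_1: C_1 → C_0 maps an edge to its endpoints' difference, ∂[p,q] = q − p.
This gives a 4×6 integer matrix of rank 3; reducing to Smith normal form yields diagonal entries (1,1,1).

The boundary map ∂_2: C_2 → C_1 acts by ∂[p,q,r] = [q,r] − [p,r] + [p,q]. For instance
  ∂[1,2,4] = [2,4] − [1,4] + [1,2],
  ∂[1,3,4] = [3,4] − [1,4] + [1,3].
As a 6×4 matrix over Z this has rank 3, with invariant factors (1,1,1).

The boundary map ∂_3: C_3 → C_2 sends each 3-simplex σ to the alternating sum Σ_i (−1)^i (σ with its i-th vertex removed). For instance
  ∂[1,2,3,4] = [2,3,4] − [1,3,4] + [1,2,4] − [1,2,3].
This gives a 4×1 integer matrix of rank 1; reducing to Smith normal form yields diagonal entries (1).

Reading off H_k = ker ∂_k / im ∂_{k+1}:

  H_0: rank C_0 − rank ∂_1 = 4 − 3 = 1, and the invariant factors of ∂_1 are all 1, so H_0 ≅ Z.
  H_1: rank ker ∂_1 − rank ∂_2 = (6 − 3) − 3 = 0, and the invariant factors of ∂_2 are all 1, so H_1 ≅ 0.
  H_2: rank ker ∂_2 − rank ∂_3 = (4 − 3) − 1 = 0, and the invariant factors of ∂_3 are all 1, so H_2 ≅ 0.
  H_3: rank ker ∂_3 − rank ∂_4 = (1 − 1) − 0 = 0, and there is no ∂_4, so H_3 ≅ 0.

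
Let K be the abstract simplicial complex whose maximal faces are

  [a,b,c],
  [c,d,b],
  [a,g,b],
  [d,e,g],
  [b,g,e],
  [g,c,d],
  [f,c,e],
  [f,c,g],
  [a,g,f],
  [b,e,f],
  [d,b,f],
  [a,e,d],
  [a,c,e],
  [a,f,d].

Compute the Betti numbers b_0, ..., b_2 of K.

b_0 = 1, b_1 = 2, b_2 = 1.

K has 7 vertices, 21 edges, 14 triangles.
rank ∂_0 = 0, rank ∂_1 = 6 ⇒ b_0 = 7 − 0 − 6 = 1; all invariant factors of ∂_1 are 1 so no torsion. So H_0 ≅ Z.
rank ∂_1 = 6, rank ∂_2 = 13 ⇒ b_1 = 21 − 6 − 13 = 2; all invariant factors of ∂_2 are 1 so no torsion. So H_1 ≅ Z^2.
rank ∂_2 = 13, rank ∂_3 = 0 ⇒ b_2 = 14 − 13 − 0 = 1. So H_2 ≅ Z.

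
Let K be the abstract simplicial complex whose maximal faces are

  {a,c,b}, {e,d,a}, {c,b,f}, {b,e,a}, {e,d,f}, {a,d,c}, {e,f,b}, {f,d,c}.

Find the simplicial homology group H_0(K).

Order the vertices as a < b < c < d < e < f. Listing each simplex with vertices in this order, K has dimension 2 with simplices:

  0-simplices (6): a, b, c, d, e, f
  1-simplices (12): ab, ac, ad, ae, bc, be, bf, cd, cf, de, df, ef
  2-simplices (8): abc, abe, acd, ade, bcf, bef, cdf, def

Hence C_0 ≅ Z^6, C_1 ≅ Z^12, C_2 ≅ Z^8.

The boundary map ∂_1: C_1 → C_0 sends each edge [p,q] (with p < q) to q − p. For instance
  ∂bf = f − b.
As a 6×12 matrix over Z this has rank 5, with invariant factors (1,1,1,1,1).

Boundary ∂_2: C_2 → C_1 maps a triangle to the signed sum of its edges. For instance
  ∂cdf = df − cf + cd,
  ∂def = ef − df + de.
As a 12×8 matrix over Z this has rank 7, with invariant factors (1,1,1,1,1,1,1).

Now H_k = ker ∂_k / im ∂_{k+1}, so:

  H_0: rank C_0 − rank ∂_1 = 6 − 5 = 1, and the invariant factors of ∂_1 are all 1, so H_0 = Z.

H_0 = Z.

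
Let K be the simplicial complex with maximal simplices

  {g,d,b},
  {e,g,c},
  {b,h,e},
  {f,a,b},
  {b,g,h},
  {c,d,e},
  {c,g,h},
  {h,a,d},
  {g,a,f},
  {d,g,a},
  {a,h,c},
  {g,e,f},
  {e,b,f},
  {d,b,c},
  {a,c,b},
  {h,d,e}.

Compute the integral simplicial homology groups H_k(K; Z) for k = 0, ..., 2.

H_0 = Z,  H_1 = Z^2,  H_2 = Z.

We work with the vertex ordering a < b < c < d < e < f < g < h. The simplices of K, each written with vertices in increasing order, are:

  0-simplices (8): a, b, c, d, e, f, g, h
  1-simplices (24): ab, ac, ad, af, ag, ah, bc, bd, be, bf, bg, bh, cd, ce, cg, ch, de, dg, dh, ef, eg, eh, fg, gh
  2-simplices (16): abc, abf, ach, adg, adh, afg, bcd, bdg, bef, beh, bgh, cde, ceg, cgh, deh, efg

Hence C_0 ≅ Z^8, C_1 ≅ Z^24, C_2 ≅ Z^16.

Boundary ∂_1: C_1 → C_0 maps an edge to its endpoints' difference, ∂[p,q] = q − p. For instance
  ∂be = e − b.
This gives a 8×24 integer matrix of rank 7; reducing to Smith normal form yields diagonal entries (1,1,1,1,1,1,1).

∂_2: C_2 → C_1 sends each 2-simplex [p,q,r] to [q,r] − [p,r] + [p,q]. For instance
  ∂ach = ch − ah + ac,
  ∂deh = eh − dh + de.
The resulting 24×16 matrix has rank 15, and its Smith normal form has invariant factors (1,1,1,1,1,1,1,1,1,1,1,1,1,1,1).

Now H_k = ker ∂_k / im ∂_{k+1}, so:

  H_0: rank C_0 − rank ∂_1 = 8 − 7 = 1, and the invariant factors of ∂_1 are all 1, so H_0 ≅ Z.
  H_1: rank ker ∂_1 − rank ∂_2 = (24 − 7) − 15 = 2, and the invariant factors of ∂_2 are all 1, so H_1 ≅ Z^2.
  H_2: rank ker ∂_2 − rank ∂_3 = (16 − 15) − 0 = 1, and there is no ∂_3, so H_2 ≅ Z.

(K is a triangulation of the torus T^2.)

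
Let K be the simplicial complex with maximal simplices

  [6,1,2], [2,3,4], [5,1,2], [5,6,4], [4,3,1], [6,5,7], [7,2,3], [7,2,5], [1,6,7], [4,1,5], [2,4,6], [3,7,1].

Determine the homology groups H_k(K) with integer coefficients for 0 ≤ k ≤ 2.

H_0 ≅ Z,  H_1 ≅ Z/2,  H_2 = 0.

Take the total order 1 < 2 < 3 < 4 < 5 < 6 < 7 on the vertex set. Then K (dimension 2) consists of the simplices:

  0-simplices (7): [1], [2], [3], [4], [5], [6], [7]
  1-simplices (18): [1,2], [1,3], [1,4], [1,5], [1,6], [1,7], [2,3], [2,4], [2,5], [2,6], [2,7], [3,4], [3,7], [4,5], [4,6], [5,6], [5,7], [6,7]
  2-simplices (12): [1,2,5], [1,2,6], [1,3,4], [1,3,7], [1,4,5], [1,6,7], [2,3,4], [2,3,7], [2,4,6], [2,5,7], [4,5,6], [5,6,7]

Hence C_0 ≅ Z^7, C_1 ≅ Z^18, C_2 ≅ Z^12.

The boundary map ∂_1: C_1 → C_0 sends each edge [p,q] (with p < q) to q − p. For instance
  ∂[4,5] = [5] − [4].
The 7×18 boundary matrix has rank 6 and Smith normal form diag(1,1,1,1,1,1).

The boundary map ∂_2: C_2 → C_1 maps a triangle to the signed sum of its edges. For instance
  ∂[2,3,7] = [3,7] − [2,7] + [2,3],
  ∂[2,4,6] = [4,6] − [2,6] + [2,4].
This gives a 18×12 integer matrix of rank 12; reducing to Smith normal form yields diagonal entries (1,1,1,1,1,1,1,1,1,1,1,2).

From H_k ≅ ker(∂_k) / im(∂_{k+1}) we obtain:

  H_0: rank C_0 − rank ∂_1 = 7 − 6 = 1, and the invariant factors of ∂_1 are all 1, so H_0 ≅ Z.
  H_1: rank ker ∂_1 − rank ∂_2 = (18 − 6) − 12 = 0, and ∂_2 has invariant factor 2 > 1, so H_1 ≅ Z/2.
  H_2: rank ker ∂_2 − rank ∂_3 = (12 − 12) − 0 = 0, and there is no ∂_3, so H_2 ≅ 0.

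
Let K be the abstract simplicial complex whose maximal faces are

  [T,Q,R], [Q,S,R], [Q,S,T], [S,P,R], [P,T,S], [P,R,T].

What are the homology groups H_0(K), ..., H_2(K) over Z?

Fix the vertex order P < Q < R < S < T and write every simplex with vertices in increasing order. Then dim K = 2 and the simplices of K are:

  0-simplices (5): P, Q, R, S, T
  1-simplices (9): PR, PS, PT, QR, QS, QT, RS, RT, ST
  2-simplices (6): PRS, PRT, PST, QRS, QRT, QST

so the chain groups are C_0 ≅ Z^5, C_1 ≅ Z^9, C_2 ≅ Z^6.

The boundary map ∂_1: C_1 → C_0 sends each edge [p,q] (with p < q) to q − p.
The resulting 5×9 matrix has rank 4, and its Smith normal form has invariant factors (1,1,1,1).

Boundary ∂_2: C_2 → C_1 sends each 2-simplex [p,q,r] to [q,r] − [p,r] + [p,q]. For instance
  ∂QRS = RS − QS + QR,
  ∂PRT = RT − PT + PR.
As a 9×6 matrix over Z this has rank 5, with invariant factors (1,1,1,1,1).

Now H_k = ker ∂_k / im ∂_{k+1}, so:

  H_0: rank C_0 − rank ∂_1 = 5 − 4 = 1, and the invariant factors of ∂_1 are all 1, so H_0 = Z.
  H_1: rank ker ∂_1 − rank ∂_2 = (9 − 4) − 5 = 0, and the invariant factors of ∂_2 are all 1, so H_1 = 0.
  H_2: rank ker ∂_2 − rank ∂_3 = (6 − 5) − 0 = 1, and there is no ∂_3, so H_2 = Z.

(K is a triangulation of the 2-sphere S^2.)

H_0 ≅ Z,  H_1 = 0,  H_2 ≅ Z.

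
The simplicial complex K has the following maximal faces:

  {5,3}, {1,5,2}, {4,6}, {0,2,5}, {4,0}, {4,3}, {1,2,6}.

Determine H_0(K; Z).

We work with the vertex ordering 0 < 1 < 2 < 3 < 4 < 5 < 6. The simplices of K, each written with vertices in increasing order, are:

  0-simplices (7): [0], [1], [2], [3], [4], [5], [6]
  1-simplices (11): [0,2], [0,4], [0,5], [1,2], [1,5], [1,6], [2,5], [2,6], [3,4], [3,5], [4,6]
  2-simplices (3): [0,2,5], [1,2,5], [1,2,6]

giving chain groups C_0 ≅ Z^7, C_1 ≅ Z^11, C_2 ≅ Z^3.

Boundary ∂_1: C_1 → C_0 maps an edge to its endpoints' difference, ∂[p,q] = q − p.
This gives a 7×11 integer matrix of rank 6; reducing to Smith normal form yields diagonal entries (1,1,1,1,1,1).

∂_2: C_2 → C_1 sends each 2-simplex [p,q,r] to [q,r] − [p,r] + [p,q]. For instance
  ∂[1,2,6] = [2,6] − [1,6] + [1,2],
  ∂[1,2,5] = [2,5] − [1,5] + [1,2].
The 11×3 boundary matrix has rank 3 and Smith normal form diag(1,1,1).

Reading off H_k = ker ∂_k / im ∂_{k+1}:

  H_0: rank C_0 − rank ∂_1 = 7 − 6 = 1, and the invariant factors of ∂_1 are all 1, so H_0 ≅ Z.

H_0 ≅ Z.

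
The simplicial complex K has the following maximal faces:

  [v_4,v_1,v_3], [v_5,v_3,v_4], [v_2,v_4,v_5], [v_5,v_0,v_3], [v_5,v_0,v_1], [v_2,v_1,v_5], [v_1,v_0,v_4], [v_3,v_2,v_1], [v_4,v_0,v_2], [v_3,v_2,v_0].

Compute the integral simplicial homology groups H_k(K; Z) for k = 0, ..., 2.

H_0 = Z,  H_1 = Z/2,  H_2 = 0.

Fix the vertex order v_0 < v_1 < v_2 < v_3 < v_4 < v_5 and write every simplex with vertices in increasing order. Then dim K = 2 and the simplices of K are:

  0-simplices (6): [v_0], [v_1], [v_2], [v_3], [v_4], [v_5]
  1-simplices (15): (15 of them)
  2-simplices (10): [v_0,v_1,v_4], [v_0,v_1,v_5], [v_0,v_2,v_3], [v_0,v_2,v_4], [v_0,v_3,v_5], [v_1,v_2,v_3], [v_1,v_2,v_5], [v_1,v_3,v_4], [v_2,v_4,v_5], [v_3,v_4,v_5]

Hence C_0 ≅ Z^6, C_1 ≅ Z^15, C_2 ≅ Z^10.

∂_1: C_1 → C_0 maps an edge to its endpoints' difference, ∂[p,q] = q − p. For instance
  ∂[v_0,v_1] = [v_1] − [v_0].
The resulting 6×15 matrix has rank 5, and its Smith normal form has invariant factors (1,1,1,1,1).

Boundary ∂_2: C_2 → C_1 acts by ∂[p,q,r] = [q,r] − [p,r] + [p,q]. For instance
  ∂[v_0,v_1,v_4] = [v_1,v_4] − [v_0,v_4] + [v_0,v_1],
  ∂[v_1,v_2,v_3] = [v_2,v_3] − [v_1,v_3] + [v_1,v_2].
This gives a 15×10 integer matrix of rank 10; reducing to Smith normal form yields diagonal entries (1,1,1,1,1,1,1,1,1,2).

Now H_k = ker ∂_k / im ∂_{k+1}, so:

  H_0: rank C_0 − rank ∂_1 = 6 − 5 = 1, and the invariant factors of ∂_1 are all 1, so H_0 ≅ Z.
  H_1: rank ker ∂_1 − rank ∂_2 = (15 − 5) − 10 = 0, and ∂_2 has invariant factor 2 > 1, so H_1 ≅ Z/2.
  H_2: rank ker ∂_2 − rank ∂_3 = (10 − 10) − 0 = 0, and there is no ∂_3, so H_2 ≅ 0.

(K is a triangulation of the real projective plane RP^2.)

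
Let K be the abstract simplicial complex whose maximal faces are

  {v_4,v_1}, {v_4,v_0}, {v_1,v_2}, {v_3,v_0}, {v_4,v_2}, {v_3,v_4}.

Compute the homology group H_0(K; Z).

H_0 ≅ Z.

Take the total order v_0 < v_1 < v_2 < v_3 < v_4 on the vertex set. Then K (dimension 1) consists of the simplices:

  0-simplices (5): [v_0], [v_1], [v_2], [v_3], [v_4]
  1-simplices (6): [v_0,v_3], [v_0,v_4], [v_1,v_2], [v_1,v_4], [v_2,v_4], [v_3,v_4]

giving chain groups C_0 ≅ Z^5, C_1 ≅ Z^6.

The boundary map ∂_1: C_1 → C_0 maps an edge to its endpoints' difference, ∂[p,q] = q − p. For instance
  ∂[v_1,v_4] = [v_4] − [v_1].
The resulting 5×6 matrix has rank 4, and its Smith normal form has invariant factors (1,1,1,1).

Computing H_k = (kernel of ∂_k) / (image of ∂_{k+1}):

  H_0: rank C_0 − rank ∂_1 = 5 − 4 = 1, and the invariant factors of ∂_1 are all 1, so H_0 = Z.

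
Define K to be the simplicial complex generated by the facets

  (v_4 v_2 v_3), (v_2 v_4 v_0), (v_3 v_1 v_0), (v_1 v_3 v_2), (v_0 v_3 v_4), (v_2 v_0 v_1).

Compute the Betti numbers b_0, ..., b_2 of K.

b_0 = 1, b_1 = 0, b_2 = 1.

Fix the vertex order v_0 < v_1 < v_2 < v_3 < v_4 and write every simplex with vertices in increasing order. Then dim K = 2 and the simplices of K are:

  0-simplices (5): [v_0], [v_1], [v_2], [v_3], [v_4]
  1-simplices (9): [v_0,v_1], [v_0,v_2], [v_0,v_3], [v_0,v_4], [v_1,v_2], [v_1,v_3], [v_2,v_3], [v_2,v_4], [v_3,v_4]
  2-simplices (6): [v_0,v_1,v_2], [v_0,v_1,v_3], [v_0,v_2,v_4], [v_0,v_3,v_4], [v_1,v_2,v_3], [v_2,v_3,v_4]

so the chain groups are C_0 ≅ Z^5, C_1 ≅ Z^9, C_2 ≅ Z^6.

∂_1: C_1 → C_0 sends each edge [p,q] (with p < q) to q − p. For instance
  ∂[v_0,v_4] = [v_4] − [v_0].
This gives a 5×9 integer matrix of rank 4; reducing to Smith normal form yields diagonal entries (1,1,1,1).

∂_2: C_2 → C_1 sends each 2-simplex [p,q,r] to [q,r] − [p,r] + [p,q]. For instance
  ∂[v_0,v_2,v_4] = [v_2,v_4] − [v_0,v_4] + [v_0,v_2],
  ∂[v_1,v_2,v_3] = [v_2,v_3] − [v_1,v_3] + [v_1,v_2].
This gives a 9×6 integer matrix of rank 5; reducing to Smith normal form yields diagonal entries (1,1,1,1,1).

Computing H_k = (kernel of ∂_k) / (image of ∂_{k+1}):

  H_0: rank C_0 − rank ∂_1 = 5 − 4 = 1, and the invariant factors of ∂_1 are all 1, so H_0 ≅ Z.
  H_1: rank ker ∂_1 − rank ∂_2 = (9 − 4) − 5 = 0, and the invariant factors of ∂_2 are all 1, so H_1 ≅ 0.
  H_2: rank ker ∂_2 − rank ∂_3 = (6 − 5) − 0 = 1, and there is no ∂_3, so H_2 ≅ Z.

Hence the Betti numbers are b_0 = 1, b_1 = 0, b_2 = 1.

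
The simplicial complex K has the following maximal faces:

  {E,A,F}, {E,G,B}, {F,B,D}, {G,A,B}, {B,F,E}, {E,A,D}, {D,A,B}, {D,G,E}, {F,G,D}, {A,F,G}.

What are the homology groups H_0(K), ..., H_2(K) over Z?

H_0 = Z,  H_1 = Z/2,  H_2 = 0.

Fix the vertex order A < B < D < E < F < G and write every simplex with vertices in increasing order. Then dim K = 2 and the simplices of K are:

  0-simplices (6): A, B, D, E, F, G
  1-simplices (15): AB, AD, AE, AF, AG, BD, BE, BF, BG, DE, DF, DG, EF, EG, FG
  2-simplices (10): ABD, ABG, ADE, AEF, AFG, BDF, BEF, BEG, DEG, DFG

so the chain groups are C_0 ≅ Z^6, C_1 ≅ Z^15, C_2 ≅ Z^10.

Boundary ∂_1: C_1 → C_0 sends each edge [p,q] (with p < q) to q − p. For instance
  ∂EF = F − E.
This gives a 6×15 integer matrix of rank 5; reducing to Smith normal form yields diagonal entries (1,1,1,1,1).

∂_2: C_2 → C_1 sends each 2-simplex [p,q,r] to [q,r] − [p,r] + [p,q]. For instance
  ∂DEG = EG − DG + DE,
  ∂ABD = BD − AD + AB.
As a 15×10 matrix over Z this has rank 10, with invariant factors (1,1,1,1,1,1,1,1,1,2).

Reading off H_k = ker ∂_k / im ∂_{k+1}:

  H_0: rank C_0 − rank ∂_1 = 6 − 5 = 1, and the invariant factors of ∂_1 are all 1, so H_0 = Z.
  H_1: rank ker ∂_1 − rank ∂_2 = (15 − 5) − 10 = 0, and ∂_2 has invariant factor 2 > 1, so H_1 = Z/2.
  H_2: rank ker ∂_2 − rank ∂_3 = (10 − 10) − 0 = 0, and there is no ∂_3, so H_2 = 0.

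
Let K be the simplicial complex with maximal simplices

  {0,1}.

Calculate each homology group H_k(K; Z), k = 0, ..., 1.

K has 2 vertices, 1 edge.
rank ∂_0 = 0, rank ∂_1 = 1 ⇒ b_0 = 2 − 0 − 1 = 1; all invariant factors of ∂_1 are 1 so no torsion. So H_0 ≅ Z.
rank ∂_1 = 1, rank ∂_2 = 0 ⇒ b_1 = 1 − 1 − 0 = 0. So H_1 ≅ 0.

H_0 = Z,  H_1 = 0.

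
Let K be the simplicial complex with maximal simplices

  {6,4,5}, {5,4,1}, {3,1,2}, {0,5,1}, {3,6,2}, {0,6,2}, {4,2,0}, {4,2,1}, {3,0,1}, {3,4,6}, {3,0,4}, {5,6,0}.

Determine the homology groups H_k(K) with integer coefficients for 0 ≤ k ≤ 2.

Fix the vertex order 0 < 1 < 2 < 3 < 4 < 5 < 6 and write every simplex with vertices in increasing order. Then dim K = 2 and the simplices of K are:

  0-simplices (7): [0], [1], [2], [3], [4], [5], [6]
  1-simplices (18): [0,1], [0,2], [0,3], [0,4], [0,5], [0,6], [1,2], [1,3], [1,4], [1,5], [2,3], [2,4], [2,6], [3,4], [3,6], [4,5], [4,6], [5,6]
  2-simplices (12): [0,1,3], [0,1,5], [0,2,4], [0,2,6], [0,3,4], [0,5,6], [1,2,3], [1,2,4], [1,4,5], [2,3,6], [3,4,6], [4,5,6]

so the chain groups are C_0 ≅ Z^7, C_1 ≅ Z^18, C_2 ≅ Z^12.

∂_1: C_1 → C_0 is given by ∂[p,q] = [q] − [p]. For instance
  ∂[4,6] = [6] − [4].
The resulting 7×18 matrix has rank 6, and its Smith normal form has invariant factors (1,1,1,1,1,1).

Boundary ∂_2: C_2 → C_1 acts by ∂[p,q,r] = [q,r] − [p,r] + [p,q]. For instance
  ∂[4,5,6] = [5,6] − [4,6] + [4,5],
  ∂[1,2,4] = [2,4] − [1,4] + [1,2].
The resulting 18×12 matrix has rank 12, and its Smith normal form has invariant factors (1,1,1,1,1,1,1,1,1,1,1,2).

Now H_k = ker ∂_k / im ∂_{k+1}, so:

  H_0: rank C_0 − rank ∂_1 = 7 − 6 = 1, and the invariant factors of ∂_1 are all 1, so H_0 = Z.
  H_1: rank ker ∂_1 − rank ∂_2 = (18 − 6) − 12 = 0, and ∂_2 has invariant factor 2 > 1, so H_1 = Z/2.
  H_2: rank ker ∂_2 − rank ∂_3 = (12 − 12) − 0 = 0, and there is no ∂_3, so H_2 = 0.

H_0 = Z,  H_1 = Z/2,  H_2 = 0.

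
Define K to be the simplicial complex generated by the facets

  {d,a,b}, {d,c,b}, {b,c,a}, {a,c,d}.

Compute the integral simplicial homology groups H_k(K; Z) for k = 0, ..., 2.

Fix the vertex order a < b < c < d and write every simplex with vertices in increasing order. Then dim K = 2 and the simplices of K are:

  0-simplices (4): a, b, c, d
  1-simplices (6): ab, ac, ad, bc, bd, cd
  2-simplices (4): abc, abd, acd, bcd

giving chain groups C_0 ≅ Z^4, C_1 ≅ Z^6, C_2 ≅ Z^4.

The boundary map ∂_1: C_1 → C_0 is given by ∂[p,q] = [q] − [p]. For instance
  ∂bc = c − b.
This gives a 4×6 integer matrix of rank 3; reducing to Smith normal form yields diagonal entries (1,1,1).

∂_2: C_2 → C_1 sends each 2-simplex [p,q,r] to [q,r] − [p,r] + [p,q]. For instance
  ∂abc = bc − ac + ab,
  ∂abd = bd − ad + ab.
The resulting 6×4 matrix has rank 3, and its Smith normal form has invariant factors (1,1,1).

Computing H_k = (kernel of ∂_k) / (image of ∂_{k+1}):

  H_0: rank C_0 − rank ∂_1 = 4 − 3 = 1, and the invariant factors of ∂_1 are all 1, so H_0 = Z.
  H_1: rank ker ∂_1 − rank ∂_2 = (6 − 3) − 3 = 0, and the invariant factors of ∂_2 are all 1, so H_1 = 0.
  H_2: rank ker ∂_2 − rank ∂_3 = (4 − 3) − 0 = 1, and there is no ∂_3, so H_2 = Z.

H_0 ≅ Z,  H_1 = 0,  H_2 ≅ Z.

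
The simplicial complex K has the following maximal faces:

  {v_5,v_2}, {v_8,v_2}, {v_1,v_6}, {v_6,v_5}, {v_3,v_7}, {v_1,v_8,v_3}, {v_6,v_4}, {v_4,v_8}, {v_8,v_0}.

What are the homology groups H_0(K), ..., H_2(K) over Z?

H_0 = Z,  H_1 = Z^2,  H_2 = 0.

Take the total order v_0 < v_1 < v_2 < v_3 < v_4 < v_5 < v_6 < v_7 < v_8 on the vertex set. Then K (dimension 2) consists of the simplices:

  0-simplices (9): [v_0], [v_1], [v_2], [v_3], [v_4], [v_5], [v_6], [v_7], [v_8]
  1-simplices (11): [v_0,v_8], [v_1,v_3], [v_1,v_6], [v_1,v_8], [v_2,v_5], [v_2,v_8], [v_3,v_7], [v_3,v_8], [v_4,v_6], [v_4,v_8], [v_5,v_6]
  2-simplices (1): [v_1,v_3,v_8]

giving chain groups C_0 ≅ Z^9, C_1 ≅ Z^11, C_2 ≅ Z^1.

The boundary map ∂_1: C_1 → C_0 maps an edge to its endpoints' difference, ∂[p,q] = q − p. For instance
  ∂[v_4,v_8] = [v_8] − [v_4].
The resulting 9×11 matrix has rank 8, and its Smith normal form has invariant factors (1,1,1,1,1,1,1,1).

∂_2: C_2 → C_1 acts by ∂[p,q,r] = [q,r] − [p,r] + [p,q]. For instance
  ∂[v_1,v_3,v_8] = [v_3,v_8] − [v_1,v_8] + [v_1,v_3].
The 11×1 boundary matrix has rank 1 and Smith normal form diag(1).

Now H_k = ker ∂_k / im ∂_{k+1}, so:

  H_0: rank C_0 − rank ∂_1 = 9 − 8 = 1, and the invariant factors of ∂_1 are all 1, so H_0 ≅ Z.
  H_1: rank ker ∂_1 − rank ∂_2 = (11 − 8) − 1 = 2, and the invariant factors of ∂_2 are all 1, so H_1 ≅ Z^2.
  H_2: rank ker ∂_2 − rank ∂_3 = (1 − 1) − 0 = 0, and there is no ∂_3, so H_2 ≅ 0.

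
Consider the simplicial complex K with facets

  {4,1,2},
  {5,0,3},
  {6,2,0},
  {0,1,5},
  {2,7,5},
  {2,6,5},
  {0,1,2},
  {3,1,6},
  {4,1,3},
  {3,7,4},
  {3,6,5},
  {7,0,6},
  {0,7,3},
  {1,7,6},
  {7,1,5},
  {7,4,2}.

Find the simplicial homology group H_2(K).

H_2 = Z.

K has 8 vertices, 24 edges, 16 triangles.
rank ∂_2 = 15, rank ∂_3 = 0 ⇒ b_2 = 16 − 15 − 0 = 1. So H_2 ≅ Z.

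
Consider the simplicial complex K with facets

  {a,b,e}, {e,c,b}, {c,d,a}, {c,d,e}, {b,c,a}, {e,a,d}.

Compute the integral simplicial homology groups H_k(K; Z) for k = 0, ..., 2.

H_0 ≅ Z,  H_1 = 0,  H_2 ≅ Z.

Take the total order a < b < c < d < e on the vertex set. Then K (dimension 2) consists of the simplices:

  0-simplices (5): a, b, c, d, e
  1-simplices (9): ab, ac, ad, ae, bc, be, cd, ce, de
  2-simplices (6): abc, abe, acd, ade, bce, cde

so the chain groups are C_0 ≅ Z^5, C_1 ≅ Z^9, C_2 ≅ Z^6.

The boundary map ∂_1: C_1 → C_0 maps an edge to its endpoints' difference, ∂[p,q] = q − p.
The 5×9 boundary matrix has rank 4 and Smith normal form diag(1,1,1,1).

The boundary map ∂_2: C_2 → C_1 acts by ∂[p,q,r] = [q,r] − [p,r] + [p,q]. For instance
  ∂acd = cd − ad + ac,
  ∂abc = bc − ac + ab.
This gives a 9×6 integer matrix of rank 5; reducing to Smith normal form yields diagonal entries (1,1,1,1,1).

Now H_k = ker ∂_k / im ∂_{k+1}, so:

  H_0: rank C_0 − rank ∂_1 = 5 − 4 = 1, and the invariant factors of ∂_1 are all 1, so H_0 = Z.
  H_1: rank ker ∂_1 − rank ∂_2 = (9 − 4) − 5 = 0, and the invariant factors of ∂_2 are all 1, so H_1 = 0.
  H_2: rank ker ∂_2 − rank ∂_3 = (6 − 5) − 0 = 1, and there is no ∂_3, so H_2 = Z.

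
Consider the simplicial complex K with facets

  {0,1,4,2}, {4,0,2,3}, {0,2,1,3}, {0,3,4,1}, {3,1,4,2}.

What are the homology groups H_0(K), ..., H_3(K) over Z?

H_0 ≅ Z,  H_1 = 0,  H_2 = 0,  H_3 ≅ Z.

Order the vertices as 0 < 1 < 2 < 3 < 4. Listing each simplex with vertices in this order, K has dimension 3 with simplices:

  0-simplices (5): [0], [1], [2], [3], [4]
  1-simplices (10): [0,1], [0,2], [0,3], [0,4], [1,2], [1,3], [1,4], [2,3], [2,4], [3,4]
  2-simplices (10): [0,1,2], [0,1,3], [0,1,4], [0,2,3], [0,2,4], [0,3,4], [1,2,3], [1,2,4], [1,3,4], [2,3,4]
  3-simplices (5): [0,1,2,3], [0,1,2,4], [0,1,3,4], [0,2,3,4], [1,2,3,4]

Hence C_0 ≅ Z^5, C_1 ≅ Z^10, C_2 ≅ Z^10, C_3 ≅ Z^5.

Boundary ∂_1: C_1 → C_0 is given by ∂[p,q] = [q] − [p].
The resulting 5×10 matrix has rank 4, and its Smith normal form has invariant factors (1,1,1,1).

Boundary ∂_2: C_2 → C_1 acts by ∂[p,q,r] = [q,r] − [p,r] + [p,q]. For instance
  ∂[0,2,4] = [2,4] − [0,4] + [0,2],
  ∂[1,3,4] = [3,4] − [1,4] + [1,3].
As a 10×10 matrix over Z this has rank 6, with invariant factors (1,1,1,1,1,1).

∂_3: C_3 → C_2 sends each 3-simplex σ to the alternating sum Σ_i (−1)^i (σ with its i-th vertex removed). For instance
  ∂[0,1,2,4] = [1,2,4] − [0,2,4] + [0,1,4] − [0,1,2],
  ∂[1,2,3,4] = [2,3,4] − [1,3,4] + [1,2,4] − [1,2,3].
The resulting 10×5 matrix has rank 4, and its Smith normal form has invariant factors (1,1,1,1).

Computing H_k = (kernel of ∂_k) / (image of ∂_{k+1}):

  H_0: rank C_0 − rank ∂_1 = 5 − 4 = 1, and the invariant factors of ∂_1 are all 1, so H_0 = Z.
  H_1: rank ker ∂_1 − rank ∂_2 = (10 − 4) − 6 = 0, and the invariant factors of ∂_2 are all 1, so H_1 = 0.
  H_2: rank ker ∂_2 − rank ∂_3 = (10 − 6) − 4 = 0, and the invariant factors of ∂_3 are all 1, so H_2 = 0.
  H_3: rank ker ∂_3 − rank ∂_4 = (5 − 4) − 0 = 1, and there is no ∂_4, so H_3 = Z.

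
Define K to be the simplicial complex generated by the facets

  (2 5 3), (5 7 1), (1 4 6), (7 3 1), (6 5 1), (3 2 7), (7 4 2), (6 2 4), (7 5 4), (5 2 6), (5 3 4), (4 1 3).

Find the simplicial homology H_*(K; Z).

H_0 ≅ Z,  H_1 ≅ Z_2,  H_2 = 0.

K has 7 vertices, 18 edges, 12 triangles.
rank ∂_0 = 0, rank ∂_1 = 6 ⇒ b_0 = 7 − 0 − 6 = 1; all invariant factors of ∂_1 are 1 so no torsion. So H_0 = Z.
rank ∂_1 = 6, rank ∂_2 = 12 ⇒ b_1 = 18 − 6 − 12 = 0; ∂_2 has invariant factor(s) [2] giving torsion. So H_1 = Z_2.
rank ∂_2 = 12, rank ∂_3 = 0 ⇒ b_2 = 12 − 12 − 0 = 0. So H_2 = 0.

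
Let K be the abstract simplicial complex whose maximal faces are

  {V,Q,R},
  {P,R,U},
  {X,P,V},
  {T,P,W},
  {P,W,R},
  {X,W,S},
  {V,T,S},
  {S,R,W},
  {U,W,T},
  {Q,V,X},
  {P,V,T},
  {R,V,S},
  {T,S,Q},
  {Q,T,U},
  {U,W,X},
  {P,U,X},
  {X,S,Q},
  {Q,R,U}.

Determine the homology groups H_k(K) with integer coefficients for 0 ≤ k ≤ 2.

K has 9 vertices, 27 edges, 18 triangles.
rank ∂_0 = 0, rank ∂_1 = 8 ⇒ b_0 = 9 − 0 − 8 = 1; all invariant factors of ∂_1 are 1 so no torsion. So H_0 = Z.
rank ∂_1 = 8, rank ∂_2 = 18 ⇒ b_1 = 27 − 8 − 18 = 1; ∂_2 has invariant factor(s) [2] giving torsion. So H_1 = Z ⊕ Z/2.
rank ∂_2 = 18, rank ∂_3 = 0 ⇒ b_2 = 18 − 18 − 0 = 0. So H_2 = 0.

H_0 ≅ Z,  H_1 ≅ Z ⊕ Z/2,  H_2 = 0.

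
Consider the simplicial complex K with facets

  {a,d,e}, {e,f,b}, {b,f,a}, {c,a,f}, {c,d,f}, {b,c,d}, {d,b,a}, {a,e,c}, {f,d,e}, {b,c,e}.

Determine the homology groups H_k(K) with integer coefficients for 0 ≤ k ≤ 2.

H_0 ≅ Z,  H_1 ≅ Z/2,  H_2 = 0.

Order the vertices as a < b < c < d < e < f. Listing each simplex with vertices in this order, K has dimension 2 with simplices:

  0-simplices (6): a, b, c, d, e, f
  1-simplices (15): ab, ac, ad, ae, af, bc, bd, be, bf, cd, ce, cf, de, df, ef
  2-simplices (10): abd, abf, ace, acf, ade, bcd, bce, bef, cdf, def

Hence C_0 ≅ Z^6, C_1 ≅ Z^15, C_2 ≅ Z^10.

The boundary map ∂_1: C_1 → C_0 is given by ∂[p,q] = [q] − [p]. For instance
  ∂bd = d − b.
This gives a 6×15 integer matrix of rank 5; reducing to Smith normal form yields diagonal entries (1,1,1,1,1).

∂_2: C_2 → C_1 acts by ∂[p,q,r] = [q,r] − [p,r] + [p,q]. For instance
  ∂ade = de − ae + ad,
  ∂bef = ef − bf + be.
The resulting 15×10 matrix has rank 10, and its Smith normal form has invariant factors (1,1,1,1,1,1,1,1,1,2).

Reading off H_k = ker ∂_k / im ∂_{k+1}:

  H_0: rank C_0 − rank ∂_1 = 6 − 5 = 1, and the invariant factors of ∂_1 are all 1, so H_0 ≅ Z.
  H_1: rank ker ∂_1 − rank ∂_2 = (15 − 5) − 10 = 0, and ∂_2 has invariant factor 2 > 1, so H_1 ≅ Z/2.
  H_2: rank ker ∂_2 − rank ∂_3 = (10 − 10) − 0 = 0, and there is no ∂_3, so H_2 ≅ 0.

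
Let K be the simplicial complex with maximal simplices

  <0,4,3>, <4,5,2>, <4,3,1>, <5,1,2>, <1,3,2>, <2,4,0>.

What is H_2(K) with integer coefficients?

Take the total order 0 < 1 < 2 < 3 < 4 < 5 on the vertex set. Then K (dimension 2) consists of the simplices:

  0-simplices (6): [0], [1], [2], [3], [4], [5]
  1-simplices (12): [0,2], [0,3], [0,4], [1,2], [1,3], [1,4], [1,5], [2,3], [2,4], [2,5], [3,4], [4,5]
  2-simplices (6): [0,2,4], [0,3,4], [1,2,3], [1,2,5], [1,3,4], [2,4,5]

giving chain groups C_0 ≅ Z^6, C_1 ≅ Z^12, C_2 ≅ Z^6.

The boundary map ∂_1: C_1 → C_0 maps an edge to its endpoints' difference, ∂[p,q] = q − p. For instance
  ∂[1,4] = [4] − [1].
The 6×12 boundary matrix has rank 5 and Smith normal form diag(1,1,1,1,1).

The boundary map ∂_2: C_2 → C_1 sends each 2-simplex [p,q,r] to [q,r] − [p,r] + [p,q]. For instance
  ∂[2,4,5] = [4,5] − [2,5] + [2,4],
  ∂[1,2,5] = [2,5] − [1,5] + [1,2].
The resulting 12×6 matrix has rank 6, and its Smith normal form has invariant factors (1,1,1,1,1,1).

Computing H_k = (kernel of ∂_k) / (image of ∂_{k+1}):

  H_2: rank ker ∂_2 − rank ∂_3 = (6 − 6) − 0 = 0, and there is no ∂_3, so H_2 = 0.

(K is a triangulation of the cylinder S^1 x I.)

H_2 = 0.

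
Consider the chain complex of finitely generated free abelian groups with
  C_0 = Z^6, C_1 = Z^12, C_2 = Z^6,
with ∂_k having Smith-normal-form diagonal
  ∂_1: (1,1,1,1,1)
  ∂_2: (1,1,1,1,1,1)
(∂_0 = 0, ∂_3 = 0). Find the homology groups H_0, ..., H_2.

H_0 ≅ Z,  H_1 ≅ Z,  H_2 = 0.

H_0: b_0 = 6 − 0 − 5 = 1; torsion from ∂_1 factors > 1: none. So H_0 ≅ Z.
H_1: b_1 = 12 − 5 − 6 = 1; torsion from ∂_2 factors > 1: none. So H_1 ≅ Z.
H_2: b_2 = 6 − 6 − 0 = 0; torsion from ∂_3 factors > 1: none. So H_2 ≅ 0.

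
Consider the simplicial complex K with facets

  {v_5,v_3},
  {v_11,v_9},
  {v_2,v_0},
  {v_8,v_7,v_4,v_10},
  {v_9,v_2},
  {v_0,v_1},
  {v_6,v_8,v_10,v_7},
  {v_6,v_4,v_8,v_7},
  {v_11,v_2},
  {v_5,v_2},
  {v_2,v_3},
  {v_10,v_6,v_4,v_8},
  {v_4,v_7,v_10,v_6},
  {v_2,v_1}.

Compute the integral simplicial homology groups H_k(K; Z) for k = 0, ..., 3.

H_0 ≅ Z^2,  H_1 ≅ Z^3,  H_2 = 0,  H_3 ≅ Z.

Order the vertices as v_0 < v_1 < v_2 < v_3 < v_4 < v_5 < v_6 < v_7 < v_8 < v_9 < v_10 < v_11. Listing each simplex with vertices in this order, K has dimension 3 with simplices:

  0-simplices (12): [v_0], [v_1], [v_2], [v_3], [v_4], [v_5], [v_6], [v_7], [v_8], [v_9], [v_10], [v_11]
  1-simplices (19): (19 of them)
  2-simplices (10): [v_4,v_6,v_7], [v_4,v_6,v_8], [v_4,v_6,v_10], [v_4,v_7,v_8], [v_4,v_7,v_10], [v_4,v_8,v_10], [v_6,v_7,v_8], [v_6,v_7,v_10], [v_6,v_8,v_10], [v_7,v_8,v_10]
  3-simplices (5): [v_4,v_6,v_7,v_8], [v_4,v_6,v_7,v_10], [v_4,v_6,v_8,v_10], [v_4,v_7,v_8,v_10], [v_6,v_7,v_8,v_10]

giving chain groups C_0 ≅ Z^12, C_1 ≅ Z^19, C_2 ≅ Z^10, C_3 ≅ Z^5.

The boundary map ∂_1: C_1 → C_0 is given by ∂[p,q] = [q] − [p]. For instance
  ∂[v_7,v_8] = [v_8] − [v_7].
The resulting 12×19 matrix has rank 10, and its Smith normal form has invariant factors (1,1,1,1,1,1,1,1,1,1).

∂_2: C_2 → C_1 acts by ∂[p,q,r] = [q,r] − [p,r] + [p,q]. For instance
  ∂[v_7,v_8,v_10] = [v_8,v_10] − [v_7,v_10] + [v_7,v_8],
  ∂[v_4,v_6,v_8] = [v_6,v_8] − [v_4,v_8] + [v_4,v_6].
The 19×10 boundary matrix has rank 6 and Smith normal form diag(1,1,1,1,1,1).

∂_3: C_3 → C_2 sends each 3-simplex σ to the alternating sum Σ_i (−1)^i (σ with its i-th vertex removed). For instance
  ∂[v_4,v_6,v_7,v_8] = [v_6,v_7,v_8] − [v_4,v_7,v_8] + [v_4,v_6,v_8] − [v_4,v_6,v_7],
  ∂[v_4,v_6,v_8,v_10] = [v_6,v_8,v_10] − [v_4,v_8,v_10] + [v_4,v_6,v_10] − [v_4,v_6,v_8].
The resulting 10×5 matrix has rank 4, and its Smith normal form has invariant factors (1,1,1,1).

From H_k ≅ ker(∂_k) / im(∂_{k+1}) we obtain:

  H_0: rank C_0 − rank ∂_1 = 12 − 10 = 2, and the invariant factors of ∂_1 are all 1, so H_0 = Z^2.
  H_1: rank ker ∂_1 − rank ∂_2 = (19 − 10) − 6 = 3, and the invariant factors of ∂_2 are all 1, so H_1 = Z^3.
  H_2: rank ker ∂_2 − rank ∂_3 = (10 − 6) − 4 = 0, and the invariant factors of ∂_3 are all 1, so H_2 = 0.
  H_3: rank ker ∂_3 − rank ∂_4 = (5 − 4) − 0 = 1, and there is no ∂_4, so H_3 = Z.

(K is a triangulation of the disjoint union of a wedge of 3 circles and the 3-sphere S^3.)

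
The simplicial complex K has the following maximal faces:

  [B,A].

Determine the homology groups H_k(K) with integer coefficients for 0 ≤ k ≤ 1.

We work with the vertex ordering A < B. The simplices of K, each written with vertices in increasing order, are:

  0-simplices (2): A, B
  1-simplices (1): AB

giving chain groups C_0 ≅ Z^2, C_1 ≅ Z^1.

∂_1: C_1 → C_0 maps an edge to its endpoints' difference, ∂[p,q] = q − p.
As a 2×1 matrix over Z this has rank 1, with invariant factors (1).

Reading off H_k = ker ∂_k / im ∂_{k+1}:

  H_0: rank C_0 − rank ∂_1 = 2 − 1 = 1, and the invariant factors of ∂_1 are all 1, so H_0 = Z.
  H_1: rank ker ∂_1 − rank ∂_2 = (1 − 1) − 0 = 0, and there is no ∂_2, so H_1 = 0.

(K is a triangulation of the 1-simplex.)

H_0 ≅ Z,  H_1 = 0.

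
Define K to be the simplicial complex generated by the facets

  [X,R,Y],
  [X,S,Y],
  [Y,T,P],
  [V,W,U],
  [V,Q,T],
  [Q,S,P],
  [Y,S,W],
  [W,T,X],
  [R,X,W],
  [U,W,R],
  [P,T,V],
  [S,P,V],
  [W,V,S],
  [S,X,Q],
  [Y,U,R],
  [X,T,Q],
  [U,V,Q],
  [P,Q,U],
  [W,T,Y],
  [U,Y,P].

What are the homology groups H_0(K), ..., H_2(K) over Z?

H_0 = Z,  H_1 = Z ⊕ Z/2Z,  H_2 = 0.

Take the total order P < Q < R < S < T < U < V < W < X < Y on the vertex set. Then K (dimension 2) consists of the simplices:

  0-simplices (10): P, Q, R, S, T, U, V, W, X, Y
  1-simplices (30): PQ, PS, PT, PU, PV, PY, QS, QT, QU, QV, QX, RU, RW, RX, RY, SV, SW, SX, SY, TV, TW, TX, TY, UV, UW, UY, VW, WX, WY, XY
  2-simplices (20): PQS, PQU, PSV, PTV, PTY, PUY, QSX, QTV, QTX, QUV, RUW, RUY, RWX, RXY, SVW, SWY, SXY, TWX, TWY, UVW

so the chain groups are C_0 ≅ Z^10, C_1 ≅ Z^30, C_2 ≅ Z^20.

Boundary ∂_1: C_1 → C_0 maps an edge to its endpoints' difference, ∂[p,q] = q − p.
As a 10×30 matrix over Z this has rank 9, with invariant factors (1,1,1,1,1,1,1,1,1).

∂_2: C_2 → C_1 acts by ∂[p,q,r] = [q,r] − [p,r] + [p,q]. For instance
  ∂PUY = UY − PY + PU,
  ∂UVW = VW − UW + UV.
The 30×20 boundary matrix has rank 20 and Smith normal form diag(1,1,1,1,1,1,1,1,1,1,1,1,1,1,1,1,1,1,1,2).

From H_k ≅ ker(∂_k) / im(∂_{k+1}) we obtain:

  H_0: rank C_0 − rank ∂_1 = 10 − 9 = 1, and the invariant factors of ∂_1 are all 1, so H_0 = Z.
  H_1: rank ker ∂_1 − rank ∂_2 = (30 − 9) − 20 = 1, and ∂_2 has invariant factor 2 > 1, so H_1 = Z ⊕ Z/2Z.
  H_2: rank ker ∂_2 − rank ∂_3 = (20 − 20) − 0 = 0, and there is no ∂_3, so H_2 = 0.

(K is a triangulation of the Klein bottle.)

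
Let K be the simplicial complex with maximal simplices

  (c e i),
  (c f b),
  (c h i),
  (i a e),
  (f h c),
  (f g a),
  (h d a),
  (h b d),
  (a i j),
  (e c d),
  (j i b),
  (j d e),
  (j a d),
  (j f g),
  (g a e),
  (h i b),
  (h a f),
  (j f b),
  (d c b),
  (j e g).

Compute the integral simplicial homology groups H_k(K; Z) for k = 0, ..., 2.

Order the vertices as a < b < c < d < e < f < g < h < i < j. Listing each simplex with vertices in this order, K has dimension 2 with simplices:

  0-simplices (10): a, b, c, d, e, f, g, h, i, j
  1-simplices (30): ad, ae, af, ag, ah, ai, aj, bc, bd, bf, bh, bi, bj, cd, ce, cf, ch, ci, de, dh, dj, eg, ei, ej, fg, fh, fj, gj, hi, ij
  2-simplices (20): adh, adj, aeg, aei, afg, afh, aij, bcd, bcf, bdh, bfj, bhi, bij, cde, cei, cfh, chi, dej, egj, fgj

Hence C_0 ≅ Z^10, C_1 ≅ Z^30, C_2 ≅ Z^20.

∂_1: C_1 → C_0 sends each edge [p,q] (with p < q) to q − p.
The resulting 10×30 matrix has rank 9, and its Smith normal form has invariant factors (1,1,1,1,1,1,1,1,1).

Boundary ∂_2: C_2 → C_1 acts by ∂[p,q,r] = [q,r] − [p,r] + [p,q]. For instance
  ∂afh = fh − ah + af,
  ∂afg = fg − ag + af.
The resulting 30×20 matrix has rank 20, and its Smith normal form has invariant factors (1,1,1,1,1,1,1,1,1,1,1,1,1,1,1,1,1,1,1,2).

From H_k ≅ ker(∂_k) / im(∂_{k+1}) we obtain:

  H_0: rank C_0 − rank ∂_1 = 10 − 9 = 1, and the invariant factors of ∂_1 are all 1, so H_0 = Z.
  H_1: rank ker ∂_1 − rank ∂_2 = (30 − 9) − 20 = 1, and ∂_2 has invariant factor 2 > 1, so H_1 = Z ⊕ Z/2.
  H_2: rank ker ∂_2 − rank ∂_3 = (20 − 20) − 0 = 0, and there is no ∂_3, so H_2 = 0.

As a check, the Euler characteristic is 10 − 30 + 20 = 0, which agrees with 1 − 1 + 0 = 0.

H_0 = Z,  H_1 = Z ⊕ Z/2,  H_2 = 0.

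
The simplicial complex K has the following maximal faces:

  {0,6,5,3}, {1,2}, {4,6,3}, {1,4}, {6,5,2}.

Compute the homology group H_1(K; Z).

H_1 ≅ Z.

Take the total order 0 < 1 < 2 < 3 < 4 < 5 < 6 on the vertex set. Then K (dimension 3) consists of the simplices:

  0-simplices (7): [0], [1], [2], [3], [4], [5], [6]
  1-simplices (12): [0,3], [0,5], [0,6], [1,2], [1,4], [2,5], [2,6], [3,4], [3,5], [3,6], [4,6], [5,6]
  2-simplices (6): [0,3,5], [0,3,6], [0,5,6], [2,5,6], [3,4,6], [3,5,6]
  3-simplices (1): [0,3,5,6]

Hence C_0 ≅ Z^7, C_1 ≅ Z^12, C_2 ≅ Z^6, C_3 ≅ Z^1.

The boundary map ∂_1: C_1 → C_0 maps an edge to its endpoints' difference, ∂[p,q] = q − p.
The resulting 7×12 matrix has rank 6, and its Smith normal form has invariant factors (1,1,1,1,1,1).

∂_2: C_2 → C_1 acts by ∂[p,q,r] = [q,r] − [p,r] + [p,q]. For instance
  ∂[0,3,6] = [3,6] − [0,6] + [0,3],
  ∂[2,5,6] = [5,6] − [2,6] + [2,5].
The resulting 12×6 matrix has rank 5, and its Smith normal form has invariant factors (1,1,1,1,1).

∂_3: C_3 → C_2 sends each 3-simplex σ to the alternating sum Σ_i (−1)^i (σ with its i-th vertex removed). For instance
  ∂[0,3,5,6] = [3,5,6] − [0,5,6] + [0,3,6] − [0,3,5].
The 6×1 boundary matrix has rank 1 and Smith normal form diag(1).

Now H_k = ker ∂_k / im ∂_{k+1}, so:

  H_1: rank ker ∂_1 − rank ∂_2 = (12 − 6) − 5 = 1, and the invariant factors of ∂_2 are all 1, so H_1 = Z.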